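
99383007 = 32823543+66559464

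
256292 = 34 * 7538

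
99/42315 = 33/14105 ≈ 0.00234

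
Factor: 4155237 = 3^2*461693^1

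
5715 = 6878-1163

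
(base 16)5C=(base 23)40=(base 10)92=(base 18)52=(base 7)161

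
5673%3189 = 2484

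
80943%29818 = 21307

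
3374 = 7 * 482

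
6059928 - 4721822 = 1338106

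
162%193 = 162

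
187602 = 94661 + 92941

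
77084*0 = 0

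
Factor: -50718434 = -1*2^1*13^1*1367^1*1427^1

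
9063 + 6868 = 15931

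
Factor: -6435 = -1*3^2*5^1*11^1*13^1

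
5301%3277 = 2024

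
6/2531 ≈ 0.00237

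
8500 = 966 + 7534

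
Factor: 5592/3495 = 2^3 * 5^(-1) = 8/5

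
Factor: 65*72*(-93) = -1*2^3*3^3*5^1*13^1*31^1 = -435240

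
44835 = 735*61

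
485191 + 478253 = 963444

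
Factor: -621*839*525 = -1*3^4*5^2*7^1*23^1*839^1 = -273534975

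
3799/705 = 5 + 274/705 ≈ 5.39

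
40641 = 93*437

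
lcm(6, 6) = 6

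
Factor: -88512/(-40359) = 2^6*11^(-1)*461^1*1223^(-1) = 29504/13453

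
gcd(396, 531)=9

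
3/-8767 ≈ -0.000342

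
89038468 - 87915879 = 1122589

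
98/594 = 49/297 ≈ 0.165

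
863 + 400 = 1263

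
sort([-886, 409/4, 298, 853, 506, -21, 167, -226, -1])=[-886, -226, -21, -1, 409/4, 167, 298, 506, 853]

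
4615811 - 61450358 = -56834547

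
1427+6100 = 7527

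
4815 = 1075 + 3740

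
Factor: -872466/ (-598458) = 14249^ (-1) * 20773^1 = 20773/14249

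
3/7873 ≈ 0.000381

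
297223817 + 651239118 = 948462935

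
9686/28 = 4843/14 ≈ 345.93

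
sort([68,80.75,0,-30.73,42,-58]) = [-58,-30.73,0,42,68,80.75]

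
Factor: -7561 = -1*7561^1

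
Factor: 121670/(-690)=-1 * 3^(-1) * 23^2=-529/3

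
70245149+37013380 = 107258529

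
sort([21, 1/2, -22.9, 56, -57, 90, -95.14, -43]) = [-95.14, -57, -43, -22.9, 1/2, 21, 56, 90]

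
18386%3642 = 176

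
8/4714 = 4/2357 ≈ 0.00170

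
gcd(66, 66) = 66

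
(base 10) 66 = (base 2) 1000010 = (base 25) 2g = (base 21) 33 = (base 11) 60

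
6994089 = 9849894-2855805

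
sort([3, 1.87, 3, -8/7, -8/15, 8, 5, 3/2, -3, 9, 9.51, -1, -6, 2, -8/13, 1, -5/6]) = [-6, -3, -8/7, -1, -5/6, -8/13, -8/15, 1, 3/2, 1.87, 2, 3, 3, 5, 8, 9, 9.51]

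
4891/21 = 232 + 19/21 ≈ 232.90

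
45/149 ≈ 0.302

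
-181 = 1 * (-181)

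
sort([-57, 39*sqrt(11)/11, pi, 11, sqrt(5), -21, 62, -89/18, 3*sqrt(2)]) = [-57, -21, -89/18, sqrt(5), pi, 3*sqrt(2), 11, 39*sqrt(11)/11, 62]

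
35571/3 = 11857 = 11857.00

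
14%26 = 14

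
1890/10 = 189 = 189.00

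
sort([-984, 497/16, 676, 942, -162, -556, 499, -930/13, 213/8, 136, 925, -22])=[-984, -556, -162, -930/13, -22, 213/8, 497/16, 136, 499, 676, 925, 942]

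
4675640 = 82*57020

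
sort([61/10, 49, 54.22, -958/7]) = [-958/7, 61/10, 49, 54.22]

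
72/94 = 36/47 ≈ 0.766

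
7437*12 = 89244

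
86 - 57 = 29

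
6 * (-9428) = -56568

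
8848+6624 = 15472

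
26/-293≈-0.0887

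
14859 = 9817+5042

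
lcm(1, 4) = 4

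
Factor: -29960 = -1 * 2^3 * 5^1 * 7^1 * 107^1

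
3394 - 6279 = -2885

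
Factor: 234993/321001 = 3^1 * 11^1 * 29^(-1) * 7121^1 * 11069^(-1)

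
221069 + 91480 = 312549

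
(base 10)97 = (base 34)2t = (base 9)117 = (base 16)61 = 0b1100001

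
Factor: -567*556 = -1*2^2*3^4*7^1*139^1 = -315252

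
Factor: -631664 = -1*2^4*11^1*37^1*97^1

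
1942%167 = 105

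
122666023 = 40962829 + 81703194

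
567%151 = 114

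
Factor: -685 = -1 * 5^1 * 137^1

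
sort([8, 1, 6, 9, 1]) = [1, 1, 6, 8, 9]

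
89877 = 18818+71059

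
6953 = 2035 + 4918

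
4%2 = 0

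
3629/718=5+39/718 ≈ 5.05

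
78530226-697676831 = -619146605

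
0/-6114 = 0 = 0.00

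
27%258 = 27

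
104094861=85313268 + 18781593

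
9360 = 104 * 90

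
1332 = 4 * 333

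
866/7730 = 433/3865 ≈ 0.112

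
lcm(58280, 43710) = 174840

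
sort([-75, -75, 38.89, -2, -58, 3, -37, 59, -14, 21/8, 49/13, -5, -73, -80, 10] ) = [-80, -75, -75, -73, -58, -37, -14, -5, -2, 21/8, 3, 49/13, 10, 38.89, 59] 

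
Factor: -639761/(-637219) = 11^(-1) * 17^1 * 53^(-1) * 1093^(-1) * 37633^1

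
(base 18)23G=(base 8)1316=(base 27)QG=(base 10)718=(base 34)L4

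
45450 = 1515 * 30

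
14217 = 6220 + 7997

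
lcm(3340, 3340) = 3340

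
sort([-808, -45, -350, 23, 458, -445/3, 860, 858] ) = [-808, -350, -445/3, -45, 23, 458, 858, 860] 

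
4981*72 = 358632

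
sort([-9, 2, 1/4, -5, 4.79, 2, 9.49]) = [-9, -5, 1/4, 2, 2, 4.79, 9.49]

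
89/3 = 29 + 2/3 ≈ 29.67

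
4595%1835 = 925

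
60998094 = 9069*6726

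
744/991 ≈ 0.751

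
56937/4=14234 + 1/4=14234.25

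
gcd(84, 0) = 84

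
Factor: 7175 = 5^2*7^1*41^1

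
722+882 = 1604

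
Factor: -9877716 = -1 * 2^2 * 3^2 * 31^1 * 53^1 * 167^1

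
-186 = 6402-6588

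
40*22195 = 887800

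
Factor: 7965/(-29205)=-1*3^1*11^(-1)=-3/11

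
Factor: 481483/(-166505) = -1*5^(-1)*83^1*5801^1*33301^(-1)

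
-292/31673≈-0.00922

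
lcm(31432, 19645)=157160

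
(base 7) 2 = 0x2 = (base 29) 2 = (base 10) 2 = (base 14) 2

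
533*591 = 315003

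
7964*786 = 6259704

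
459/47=9 + 36/47 ≈ 9.77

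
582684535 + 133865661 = 716550196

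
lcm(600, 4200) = 4200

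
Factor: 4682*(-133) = -1*2^1*7^1*19^1*2341^1 = -622706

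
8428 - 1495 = 6933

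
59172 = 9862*6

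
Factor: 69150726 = 2^1*3^3*811^1*1579^1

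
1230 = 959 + 271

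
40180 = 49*820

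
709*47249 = 33499541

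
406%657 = 406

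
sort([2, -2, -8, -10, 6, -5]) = [-10, -8, -5, -2, 2, 6]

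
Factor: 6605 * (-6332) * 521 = -1 * 2^2 * 5^1 * 521^1 * 1321^1 * 1583^1 = -21789710060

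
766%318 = 130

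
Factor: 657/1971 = 3^(-1) = 1/3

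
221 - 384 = -163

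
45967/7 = 6566 + 5/7 ≈ 6566.71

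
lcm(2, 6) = 6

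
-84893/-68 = 1248 + 29/68 ≈ 1248.43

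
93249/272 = 342+225/272 ≈ 342.83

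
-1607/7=-229 - 4/7 ≈ -229.57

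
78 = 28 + 50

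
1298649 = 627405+671244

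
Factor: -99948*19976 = -1*2^5*3^1*11^1*227^1*8329^1 = -1996561248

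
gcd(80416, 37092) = 4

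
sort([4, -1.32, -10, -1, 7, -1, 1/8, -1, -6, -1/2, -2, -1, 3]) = [-10, -6, -2, -1.32, -1, -1, -1, -1, -1/2, 1/8, 3, 4, 7]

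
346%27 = 22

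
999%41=15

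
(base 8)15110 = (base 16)1a48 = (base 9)10205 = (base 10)6728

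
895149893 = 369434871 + 525715022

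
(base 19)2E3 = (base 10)991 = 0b1111011111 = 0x3DF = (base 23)1K2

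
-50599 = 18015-68614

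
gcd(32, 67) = 1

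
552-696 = -144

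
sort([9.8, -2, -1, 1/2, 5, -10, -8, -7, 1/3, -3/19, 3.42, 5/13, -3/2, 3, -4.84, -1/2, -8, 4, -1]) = [-10, -8, -8, -7, -4.84, -2, -3/2, -1, -1, -1/2, -3/19, 1/3, 5/13, 1/2, 3, 3.42, 4, 5, 9.8]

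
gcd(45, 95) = 5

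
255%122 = 11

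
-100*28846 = -2884600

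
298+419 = 717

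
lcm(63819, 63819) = 63819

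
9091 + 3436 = 12527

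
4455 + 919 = 5374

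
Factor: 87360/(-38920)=-1 * 2^3 * 3^1 * 13^1 * 139^(-1)=-312/139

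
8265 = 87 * 95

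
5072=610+4462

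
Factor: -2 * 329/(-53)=2^1 * 7^1 * 47^1 * 53^(-1)=658/53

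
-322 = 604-926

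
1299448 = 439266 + 860182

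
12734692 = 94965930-82231238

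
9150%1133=86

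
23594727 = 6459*3653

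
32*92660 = 2965120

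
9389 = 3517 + 5872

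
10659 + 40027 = 50686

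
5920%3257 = 2663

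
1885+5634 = 7519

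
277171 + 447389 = 724560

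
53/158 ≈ 0.335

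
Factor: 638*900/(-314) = -1*2^2*3^2*5^2*11^1*29^1*157^(-1) = -287100/157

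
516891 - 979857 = -462966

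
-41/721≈-0.0569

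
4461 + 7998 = 12459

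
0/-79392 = 0 = 0.00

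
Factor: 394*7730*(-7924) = -1*2^4*5^1*7^1*197^1*283^1*773^1 = -24133492880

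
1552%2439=1552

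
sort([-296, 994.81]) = [-296, 994.81]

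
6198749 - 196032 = 6002717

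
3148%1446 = 256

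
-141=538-679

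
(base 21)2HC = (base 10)1251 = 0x4E3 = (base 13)753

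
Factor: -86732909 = -1 * 191^1 * 577^1 * 787^1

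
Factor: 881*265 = 5^1*53^1*881^1 = 233465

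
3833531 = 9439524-5605993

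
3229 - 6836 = -3607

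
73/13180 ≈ 0.00554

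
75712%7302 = 2692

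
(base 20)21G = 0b1101000100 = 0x344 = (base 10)836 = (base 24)1AK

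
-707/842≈-0.840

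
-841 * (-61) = 51301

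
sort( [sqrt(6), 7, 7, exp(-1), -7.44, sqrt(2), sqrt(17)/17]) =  [-7.44, sqrt(17)/17, exp(-1), sqrt(2), sqrt(6), 7, 7]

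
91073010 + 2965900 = 94038910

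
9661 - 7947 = 1714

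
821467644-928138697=-106671053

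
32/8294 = 16/4147 ≈ 0.00386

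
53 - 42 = 11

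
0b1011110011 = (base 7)2126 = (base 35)lk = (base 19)21e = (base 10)755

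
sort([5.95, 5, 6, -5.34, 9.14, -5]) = [-5.34, -5, 5, 5.95, 6, 9.14]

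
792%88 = 0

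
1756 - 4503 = -2747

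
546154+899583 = 1445737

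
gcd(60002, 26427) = 1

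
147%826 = 147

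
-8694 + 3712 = -4982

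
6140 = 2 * 3070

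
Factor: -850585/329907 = -1 * 3^ (-1) * 5^1 * 277^ (-1) * 311^1 * 397^ (-1) * 547^1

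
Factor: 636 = 2^2*3^1*53^1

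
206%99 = 8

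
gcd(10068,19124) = 4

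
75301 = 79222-3921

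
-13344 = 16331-29675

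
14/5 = 2+4/5 = 2.80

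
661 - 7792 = -7131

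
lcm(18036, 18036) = 18036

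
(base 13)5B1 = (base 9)1318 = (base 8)1735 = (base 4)33131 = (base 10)989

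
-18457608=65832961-84290569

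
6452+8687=15139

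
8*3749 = 29992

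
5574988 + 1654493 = 7229481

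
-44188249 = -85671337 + 41483088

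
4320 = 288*15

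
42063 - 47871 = -5808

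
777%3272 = 777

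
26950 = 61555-34605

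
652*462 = 301224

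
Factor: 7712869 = 29^1*265961^1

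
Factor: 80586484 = 2^2*11^2*31^1*41^1*131^1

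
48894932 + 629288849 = 678183781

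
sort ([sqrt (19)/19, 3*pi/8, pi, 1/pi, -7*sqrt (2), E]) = [-7*sqrt (2), sqrt (19)/19, 1/pi, 3*pi/8, E, pi]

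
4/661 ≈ 0.00605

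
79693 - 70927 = 8766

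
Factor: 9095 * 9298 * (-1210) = -1 * 2^2 * 5^2 * 11^2 * 17^1 * 107^1 * 4649^1 = -102324025100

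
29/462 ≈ 0.0628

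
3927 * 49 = 192423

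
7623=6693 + 930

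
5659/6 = 943 + 1/6 ≈ 943.17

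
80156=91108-10952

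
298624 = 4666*64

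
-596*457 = -272372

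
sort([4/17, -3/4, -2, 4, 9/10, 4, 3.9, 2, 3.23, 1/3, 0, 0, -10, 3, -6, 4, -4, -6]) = [-10, -6, -6, -4, -2, -3/4, 0, 0, 4/17, 1/3, 9/10, 2, 3, 3.23, 3.9, 4, 4, 4]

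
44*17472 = 768768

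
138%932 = 138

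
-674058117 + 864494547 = 190436430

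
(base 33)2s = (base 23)42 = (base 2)1011110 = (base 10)94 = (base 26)3g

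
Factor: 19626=2^1 * 3^1 * 3271^1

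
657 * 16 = 10512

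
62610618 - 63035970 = -425352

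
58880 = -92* (-640)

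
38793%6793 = 4828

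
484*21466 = 10389544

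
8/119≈0.0672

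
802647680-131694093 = 670953587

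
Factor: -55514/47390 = -1*5^(-1)*7^(-1)*41^1 = -41/35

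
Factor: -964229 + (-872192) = -1 * 37^1 * 49633^1 = -1836421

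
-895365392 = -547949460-347415932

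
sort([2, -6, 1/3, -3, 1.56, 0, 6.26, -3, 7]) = [-6, -3, -3, 0, 1/3, 1.56, 2, 6.26, 7]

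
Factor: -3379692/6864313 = -1 * 2^2 * 3^1 * 1627^(-1) * 4219^(-1) * 281641^1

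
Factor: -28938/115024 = -1 * 2^ (-3) * 3^1 * 53^1 * 79^ (-1) = -159/632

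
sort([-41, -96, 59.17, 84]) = [-96, -41, 59.17, 84]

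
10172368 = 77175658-67003290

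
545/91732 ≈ 0.00594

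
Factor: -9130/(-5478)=3^(-1)*5^1=5/3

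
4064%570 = 74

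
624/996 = 52/83≈0.627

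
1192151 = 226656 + 965495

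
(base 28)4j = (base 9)155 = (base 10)131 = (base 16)83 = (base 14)95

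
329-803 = -474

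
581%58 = 1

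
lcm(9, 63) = 63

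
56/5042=28/2521 ≈ 0.0111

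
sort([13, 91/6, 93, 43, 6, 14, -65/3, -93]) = [-93, -65/3, 6, 13, 14, 91/6, 43, 93]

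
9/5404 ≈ 0.00167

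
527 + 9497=10024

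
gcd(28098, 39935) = 7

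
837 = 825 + 12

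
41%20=1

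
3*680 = 2040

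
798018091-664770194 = 133247897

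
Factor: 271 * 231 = 3^1 * 7^1 * 11^1 * 271^1 = 62601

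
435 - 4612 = -4177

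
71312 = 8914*8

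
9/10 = 0.90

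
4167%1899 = 369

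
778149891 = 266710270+511439621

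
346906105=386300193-39394088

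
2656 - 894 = 1762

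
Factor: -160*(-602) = 2^6*5^1*7^1*43^1 = 96320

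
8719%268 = 143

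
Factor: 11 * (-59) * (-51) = 3^1 * 11^1 * 17^1 * 59^1 = 33099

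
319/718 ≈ 0.444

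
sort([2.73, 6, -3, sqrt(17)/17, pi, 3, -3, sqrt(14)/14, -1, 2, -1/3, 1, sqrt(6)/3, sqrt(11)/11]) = [-3, -3, -1, -1/3, sqrt(17)/17, sqrt(14)/14, sqrt(11)/11, sqrt(6)/3, 1, 2, 2.73, 3, pi, 6]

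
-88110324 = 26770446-114880770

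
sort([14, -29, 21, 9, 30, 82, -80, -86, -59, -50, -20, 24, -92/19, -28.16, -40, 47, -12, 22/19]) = [-86, -80, -59, -50, -40, -29, -28.16, -20, -12, -92/19, 22/19, 9, 14, 21, 24, 30, 47, 82]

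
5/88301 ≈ 0.0000566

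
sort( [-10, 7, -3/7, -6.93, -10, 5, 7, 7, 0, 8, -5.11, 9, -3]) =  [-10, -10, -6.93, -5.11, -3, -3/7, 0, 5, 7, 7, 7, 8, 9]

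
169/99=1 + 70/99 ≈ 1.71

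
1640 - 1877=-237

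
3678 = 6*613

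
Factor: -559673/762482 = -1*2^(-1)*7^(-1)*107^(-1)*509^(-1)*559673^1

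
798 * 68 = 54264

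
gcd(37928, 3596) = 4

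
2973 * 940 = 2794620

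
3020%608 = 588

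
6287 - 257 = 6030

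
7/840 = 1/120 ≈ 0.00833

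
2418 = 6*403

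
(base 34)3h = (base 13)92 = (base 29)43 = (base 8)167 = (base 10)119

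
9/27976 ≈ 0.000322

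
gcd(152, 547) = 1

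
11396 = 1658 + 9738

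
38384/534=71 + 235/267 ≈ 71.88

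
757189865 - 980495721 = -223305856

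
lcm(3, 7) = 21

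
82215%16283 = 800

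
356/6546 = 178/3273 ≈ 0.0544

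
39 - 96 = -57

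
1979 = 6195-4216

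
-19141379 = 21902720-41044099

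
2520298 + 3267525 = 5787823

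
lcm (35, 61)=2135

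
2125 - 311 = 1814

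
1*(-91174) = -91174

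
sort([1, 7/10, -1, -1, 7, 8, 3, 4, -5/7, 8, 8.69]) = [-1, -1, -5/7, 7/10, 1, 3, 4, 7, 8, 8, 8.69]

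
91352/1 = 91352 = 91352.00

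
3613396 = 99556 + 3513840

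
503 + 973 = 1476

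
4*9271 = 37084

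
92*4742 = 436264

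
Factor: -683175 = -1*3^1*5^2*9109^1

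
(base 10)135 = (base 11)113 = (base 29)4j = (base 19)72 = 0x87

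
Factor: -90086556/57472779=-1 * 2^2 * 13^(-1) * 210523^(-1) * 1072459^1=-4289836/2736799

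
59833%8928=6265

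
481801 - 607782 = -125981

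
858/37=23 + 7/37≈23.19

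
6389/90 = 70+89/90≈70.99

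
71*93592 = 6645032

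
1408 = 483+925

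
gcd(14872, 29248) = 8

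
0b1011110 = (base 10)94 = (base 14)6a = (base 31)31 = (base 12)7a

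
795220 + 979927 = 1775147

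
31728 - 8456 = 23272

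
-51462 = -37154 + -14308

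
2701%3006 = 2701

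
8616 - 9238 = -622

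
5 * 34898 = 174490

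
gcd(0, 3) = 3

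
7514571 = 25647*293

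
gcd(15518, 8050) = 2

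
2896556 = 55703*52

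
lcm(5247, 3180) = 104940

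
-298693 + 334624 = 35931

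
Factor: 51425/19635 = 3^(-1)*5^1*7^(-1)*11^1 = 55/21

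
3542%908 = 818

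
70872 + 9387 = 80259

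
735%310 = 115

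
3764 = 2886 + 878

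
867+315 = 1182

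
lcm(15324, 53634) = 107268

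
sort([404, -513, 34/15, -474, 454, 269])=[-513, -474, 34/15, 269, 404, 454]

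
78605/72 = 1091 + 53/72 ≈ 1091.74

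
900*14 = 12600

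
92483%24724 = 18311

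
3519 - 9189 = -5670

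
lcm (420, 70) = 420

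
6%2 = 0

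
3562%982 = 616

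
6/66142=3/33071 ≈ 0.0000907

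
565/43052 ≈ 0.0131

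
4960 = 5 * 992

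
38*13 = 494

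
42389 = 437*97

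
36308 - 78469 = -42161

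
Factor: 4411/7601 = 401^1 * 691^(-1) = 401/691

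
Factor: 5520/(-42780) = -1 * 2^2 * 31^(-1) = -4/31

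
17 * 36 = 612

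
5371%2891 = 2480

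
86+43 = 129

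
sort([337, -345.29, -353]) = [-353, -345.29, 337]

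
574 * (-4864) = -2791936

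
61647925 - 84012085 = -22364160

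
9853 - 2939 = 6914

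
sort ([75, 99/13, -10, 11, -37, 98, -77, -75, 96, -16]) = [-77, -75, -37, -16, -10, 99/13, 11, 75, 96, 98]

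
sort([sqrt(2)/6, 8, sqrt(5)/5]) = [sqrt(2)/6, sqrt(5)/5, 8]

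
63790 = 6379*10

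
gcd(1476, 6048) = 36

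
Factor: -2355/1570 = -1*2^(-1)*3^1 = -3/2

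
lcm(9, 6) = 18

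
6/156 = 1/26 ≈ 0.0385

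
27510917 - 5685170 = 21825747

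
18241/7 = 2605 + 6/7 ≈ 2605.86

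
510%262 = 248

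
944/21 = 44 + 20/21 ≈ 44.95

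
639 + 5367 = 6006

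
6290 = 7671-1381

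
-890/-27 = 32 + 26/27≈32.96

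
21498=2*10749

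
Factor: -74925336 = -1 * 2^3 * 3^1 * 1747^1 * 1787^1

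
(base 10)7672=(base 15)2417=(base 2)1110111111000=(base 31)7uf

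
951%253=192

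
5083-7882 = -2799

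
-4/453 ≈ -0.00883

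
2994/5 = 598 + 4/5 = 598.80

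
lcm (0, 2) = 0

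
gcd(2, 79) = 1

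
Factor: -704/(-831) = 2^6*3^(-1)*11^1*277^(-1)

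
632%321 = 311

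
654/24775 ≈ 0.0264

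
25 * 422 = 10550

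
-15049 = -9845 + -5204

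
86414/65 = 1329 + 29/65≈1329.45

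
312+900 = 1212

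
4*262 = 1048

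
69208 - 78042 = -8834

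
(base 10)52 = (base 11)48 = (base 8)64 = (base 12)44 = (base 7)103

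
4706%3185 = 1521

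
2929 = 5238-2309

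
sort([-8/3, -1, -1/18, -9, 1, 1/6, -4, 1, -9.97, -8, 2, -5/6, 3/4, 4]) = [-9.97, -9, -8, -4, -8/3, -1, -5/6, -1/18, 1/6, 3/4, 1, 1, 2, 4]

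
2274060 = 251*9060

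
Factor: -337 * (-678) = 2^1 * 3^1 * 113^1 * 337^1 = 228486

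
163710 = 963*170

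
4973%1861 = 1251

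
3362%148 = 106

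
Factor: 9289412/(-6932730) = -1*2^1*3^(-1)*5^(-1)*7^(-1)*11^2*17^1*1129^1*33013^(-1) = -4644706/3466365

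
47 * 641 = 30127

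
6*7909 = 47454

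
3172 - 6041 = -2869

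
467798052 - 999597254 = -531799202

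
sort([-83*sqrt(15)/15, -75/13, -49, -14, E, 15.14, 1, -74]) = [-74, -49, -83*sqrt(15)/15, -14, -75/13, 1, E, 15.14]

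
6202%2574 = 1054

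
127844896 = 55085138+72759758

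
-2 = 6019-6021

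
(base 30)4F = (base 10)135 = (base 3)12000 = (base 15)90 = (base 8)207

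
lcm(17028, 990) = 85140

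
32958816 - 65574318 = -32615502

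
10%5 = 0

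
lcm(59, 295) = 295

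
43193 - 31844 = 11349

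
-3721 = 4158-7879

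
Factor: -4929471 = -1*3^3*41^1*61^1*73^1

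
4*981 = 3924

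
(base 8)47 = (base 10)39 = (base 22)1h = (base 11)36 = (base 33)16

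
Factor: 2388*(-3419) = -1*2^2*3^1*13^1*199^1*263^1 = -8164572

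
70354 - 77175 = -6821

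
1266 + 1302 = 2568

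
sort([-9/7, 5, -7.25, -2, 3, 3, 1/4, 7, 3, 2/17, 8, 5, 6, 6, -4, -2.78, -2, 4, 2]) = [-7.25, -4, -2.78, -2, -2, -9/7, 2/17, 1/4, 2, 3, 3, 3, 4, 5, 5, 6, 6, 7, 8]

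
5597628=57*98204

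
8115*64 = 519360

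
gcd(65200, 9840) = 80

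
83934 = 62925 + 21009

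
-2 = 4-6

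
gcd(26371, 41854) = 1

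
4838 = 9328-4490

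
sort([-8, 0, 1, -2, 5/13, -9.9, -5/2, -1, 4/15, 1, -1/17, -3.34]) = [-9.9, -8, -3.34, -5/2, -2, -1, -1/17, 0, 4/15, 5/13, 1, 1]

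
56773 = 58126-1353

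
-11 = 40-51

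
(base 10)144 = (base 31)4k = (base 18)80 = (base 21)6i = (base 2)10010000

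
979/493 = 1 + 486/493 ≈ 1.99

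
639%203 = 30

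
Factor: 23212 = 2^2*7^1*829^1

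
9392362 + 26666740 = 36059102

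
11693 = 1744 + 9949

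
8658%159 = 72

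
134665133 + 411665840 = 546330973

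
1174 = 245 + 929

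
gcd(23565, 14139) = 4713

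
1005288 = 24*41887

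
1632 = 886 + 746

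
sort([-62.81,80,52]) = [-62.81,52,80]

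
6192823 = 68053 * 91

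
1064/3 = 354+2/3 ≈ 354.67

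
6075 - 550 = 5525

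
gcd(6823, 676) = 1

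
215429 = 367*587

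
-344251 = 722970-1067221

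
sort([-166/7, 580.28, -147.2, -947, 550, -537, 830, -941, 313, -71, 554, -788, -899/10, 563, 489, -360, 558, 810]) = [-947, -941, -788, -537, -360, -147.2, -899/10, -71, -166/7, 313, 489, 550, 554, 558, 563, 580.28, 810, 830]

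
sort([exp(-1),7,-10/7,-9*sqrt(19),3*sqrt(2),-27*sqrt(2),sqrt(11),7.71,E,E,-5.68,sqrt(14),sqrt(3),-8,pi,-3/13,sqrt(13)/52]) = [-9*sqrt(19),-27*sqrt(2),-8,-5.68,-10/7,-3/13,sqrt(13)/52,exp(-1),sqrt(3),E,E,pi,sqrt(11),sqrt(14),3*sqrt(2),7,7.71]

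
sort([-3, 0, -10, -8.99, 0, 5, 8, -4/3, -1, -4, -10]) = [-10, -10, -8.99, -4, -3, -4/3, -1, 0, 0, 5, 8]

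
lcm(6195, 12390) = 12390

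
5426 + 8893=14319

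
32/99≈0.323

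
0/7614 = 0 = 0.00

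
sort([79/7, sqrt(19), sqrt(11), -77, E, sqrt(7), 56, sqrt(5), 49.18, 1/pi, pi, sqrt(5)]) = [-77, 1/pi, sqrt(5), sqrt(5), sqrt(7), E, pi, sqrt(11), sqrt(19), 79/7, 49.18, 56]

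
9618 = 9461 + 157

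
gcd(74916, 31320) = 36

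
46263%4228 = 3983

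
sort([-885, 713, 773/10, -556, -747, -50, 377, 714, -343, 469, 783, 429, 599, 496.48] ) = [-885, -747, -556, -343, -50, 773/10, 377, 429, 469, 496.48, 599, 713, 714, 783] 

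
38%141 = 38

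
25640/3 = 8546 + 2/3 ≈ 8546.67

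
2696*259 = 698264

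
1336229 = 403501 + 932728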